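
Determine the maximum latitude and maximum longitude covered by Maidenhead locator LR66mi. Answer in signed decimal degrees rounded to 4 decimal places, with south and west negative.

Field L=11, R=17: +11·20° lon, +17·10° lat → SW at lon 40°, lat 80°.
Square 6, 6: +6·2° lon, +6·1° lat → SW at lon 52°, lat 86°.
Subsquare m=12, i=8: +12·0.0833333° lon, +8·0.0416667° lat → SW at lon 53°, lat 86.3333°.
Cell spans 0.0833333° lon × 0.0416667° lat. NE corner is SW corner plus one full cell.
latitude 86.3750, longitude 53.0833.

86.3750, 53.0833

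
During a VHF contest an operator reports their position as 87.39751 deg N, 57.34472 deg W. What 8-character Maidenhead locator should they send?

GR17hj85

Shift to the Maidenhead origin (180°W, 90°S): lon 122.65528, lat 177.39751.
Field: 122.65528/20 → 6 → G, 177.39751/10 → 17 → R; chars GR.
Square: 2.65528/2 → 1, 7.39751/1 → 7; chars 17.
Subsquare: 0.65528/0.0833333 → 7 → h, 0.39751/0.0416667 → 9 → j; chars hj.
Extended square: 0.07195/0.00833333 → 8, 0.02251/0.00416667 → 5; chars 85.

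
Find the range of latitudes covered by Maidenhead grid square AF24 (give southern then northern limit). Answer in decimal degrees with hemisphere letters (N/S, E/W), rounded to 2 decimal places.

Field A=0, F=5: +0·20° lon, +5·10° lat → SW at lon -180°, lat -40°.
Square 2, 4: +2·2° lon, +4·1° lat → SW at lon -176°, lat -36°.
Cell spans 2° lon × 1° lat.
south 36.00° S, north 35.00° S.

36.00° S, 35.00° S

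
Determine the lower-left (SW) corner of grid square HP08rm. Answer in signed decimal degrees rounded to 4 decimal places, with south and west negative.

68.5000, -38.5833

Field H=7, P=15: +7·20° lon, +15·10° lat → SW at lon -40°, lat 60°.
Square 0, 8: +0·2° lon, +8·1° lat → SW at lon -40°, lat 68°.
Subsquare r=17, m=12: +17·0.0833333° lon, +12·0.0416667° lat → SW at lon -38.5833°, lat 68.5°.
latitude 68.5000, longitude -38.5833.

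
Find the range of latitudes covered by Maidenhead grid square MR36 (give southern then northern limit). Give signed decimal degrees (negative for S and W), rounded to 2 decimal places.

86.00, 87.00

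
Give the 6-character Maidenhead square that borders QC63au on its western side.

QC53xu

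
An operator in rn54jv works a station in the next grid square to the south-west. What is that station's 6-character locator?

Longitude subsquare j = 9; −1 → 8 = i.
Latitude subsquare v = 21; −1 → 20 = u.

RN54iu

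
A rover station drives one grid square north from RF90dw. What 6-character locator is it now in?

RF90dx

Latitude subsquare w = 22; +1 → 23 = x.
The longitude characters are unchanged.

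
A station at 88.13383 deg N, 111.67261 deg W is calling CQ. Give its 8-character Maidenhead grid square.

Shift to the Maidenhead origin (180°W, 90°S): lon 68.32739, lat 178.13383.
Field: 68.32739/20 → 3 → D, 178.13383/10 → 17 → R; chars DR.
Square: 8.32739/2 → 4, 8.13383/1 → 8; chars 48.
Subsquare: 0.32739/0.0833333 → 3 → d, 0.13383/0.0416667 → 3 → d; chars dd.
Extended square: 0.07739/0.00833333 → 9, 0.00883/0.00416667 → 2; chars 92.

DR48dd92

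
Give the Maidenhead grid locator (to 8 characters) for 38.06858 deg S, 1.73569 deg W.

Add 180° to longitude and 90° to latitude: 178.26431, 51.93142.
Field: 178.26431/20 → 8 → I, 51.93142/10 → 5 → F; chars IF.
Square: 18.26431/2 → 9, 1.93142/1 → 1; chars 91.
Subsquare: 0.26431/0.0833333 → 3 → d, 0.93142/0.0416667 → 22 → w; chars dw.
Extended square: 0.01431/0.00833333 → 1, 0.01475/0.00416667 → 3; chars 13.

IF91dw13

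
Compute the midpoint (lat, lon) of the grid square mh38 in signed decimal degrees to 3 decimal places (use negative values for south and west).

-11.500, 67.000

Field M=12, H=7: +12·20° lon, +7·10° lat → SW at lon 60°, lat -20°.
Square 3, 8: +3·2° lon, +8·1° lat → SW at lon 66°, lat -12°.
Cell spans 2° lon × 1° lat. Centre is SW corner plus half of each.
latitude -11.500, longitude 67.000.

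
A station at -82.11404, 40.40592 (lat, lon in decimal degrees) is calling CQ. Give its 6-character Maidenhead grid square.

Shift to the Maidenhead origin (180°W, 90°S): lon 220.4059, lat 7.8860.
Field: lon ⌊220.4059/20⌋ = 11 → L; lat ⌊7.8860/10⌋ = 0 → A.
Square: lon ⌊0.4059/2⌋ = 0; lat ⌊7.8860/1⌋ = 7.
Subsquare: lon ⌊0.4059/0.0833333⌋ = 4 → e; lat ⌊0.8860/0.0416667⌋ = 21 → v.

LA07ev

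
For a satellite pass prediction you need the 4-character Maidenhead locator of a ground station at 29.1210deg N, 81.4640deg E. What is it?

NL09

Add 180° to longitude and 90° to latitude: 261.46, 119.12.
Field: lon ⌊261.46/20⌋ = 13 → N; lat ⌊119.12/10⌋ = 11 → L.
Square: lon ⌊1.46/2⌋ = 0; lat ⌊9.12/1⌋ = 9.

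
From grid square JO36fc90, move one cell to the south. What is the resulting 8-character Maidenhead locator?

JO36fb99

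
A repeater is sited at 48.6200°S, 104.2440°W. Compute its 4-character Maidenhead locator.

Offset from 180°W / 90°S: lon 75.76°, lat 41.38°.
Field: lon ⌊75.76/20⌋ = 3 → D; lat ⌊41.38/10⌋ = 4 → E.
Square: lon ⌊15.76/2⌋ = 7; lat ⌊1.38/1⌋ = 1.

DE71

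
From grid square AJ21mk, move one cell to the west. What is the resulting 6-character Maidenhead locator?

AJ21lk

Longitude subsquare m = 12; −1 → 11 = l.
The latitude characters are unchanged.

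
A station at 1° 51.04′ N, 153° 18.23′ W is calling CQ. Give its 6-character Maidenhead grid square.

BJ31iu

Offset from 180°W / 90°S: lon 26.6962°, lat 91.8507°.
Field: lon ⌊26.6962/20⌋ = 1 → B; lat ⌊91.8507/10⌋ = 9 → J.
Square: lon ⌊6.6962/2⌋ = 3; lat ⌊1.8507/1⌋ = 1.
Subsquare: lon ⌊0.6962/0.0833333⌋ = 8 → i; lat ⌊0.8507/0.0416667⌋ = 20 → u.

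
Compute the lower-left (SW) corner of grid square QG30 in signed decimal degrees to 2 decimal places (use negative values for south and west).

-30.00, 146.00

Field Q=16, G=6: +16·20° lon, +6·10° lat → SW at lon 140°, lat -30°.
Square 3, 0: +3·2° lon, +0·1° lat → SW at lon 146°, lat -30°.
latitude -30.00, longitude 146.00.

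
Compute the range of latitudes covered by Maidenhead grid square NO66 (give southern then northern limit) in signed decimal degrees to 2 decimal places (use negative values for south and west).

Field N=13, O=14: +13·20° lon, +14·10° lat → SW at lon 80°, lat 50°.
Square 6, 6: +6·2° lon, +6·1° lat → SW at lon 92°, lat 56°.
Cell spans 2° lon × 1° lat.
south 56.00, north 57.00.

56.00, 57.00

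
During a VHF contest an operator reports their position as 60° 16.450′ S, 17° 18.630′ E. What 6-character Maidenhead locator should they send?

JC89pr

Offset from 180°W / 90°S: lon 197.3105°, lat 29.7258°.
Field: 197.3105/20 → 9 → J, 29.7258/10 → 2 → C; chars JC.
Square: 17.3105/2 → 8, 9.7258/1 → 9; chars 89.
Subsquare: 1.3105/0.0833333 → 15 → p, 0.7258/0.0416667 → 17 → r; chars pr.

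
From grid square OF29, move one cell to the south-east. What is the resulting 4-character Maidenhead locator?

OF38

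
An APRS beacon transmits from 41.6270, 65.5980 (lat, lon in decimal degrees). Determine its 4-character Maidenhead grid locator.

Add 180° to longitude and 90° to latitude: 245.60, 131.63.
Field (20°×10°, letters A–R): 245.60/20 → 12 → M, 131.63/10 → 13 → N; chars MN.
Square (2°×1°, digits 0–9): 5.60/2 → 2, 1.63/1 → 1; chars 21.

MN21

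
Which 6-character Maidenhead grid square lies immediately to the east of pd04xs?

Longitude subsquare x = 23; +1 → 24, wraps to 0 = a, carry into square.
Longitude square 0; +1 → 1.
The latitude characters are unchanged.

PD14as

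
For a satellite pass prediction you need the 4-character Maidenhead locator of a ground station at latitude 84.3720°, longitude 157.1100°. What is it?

QR84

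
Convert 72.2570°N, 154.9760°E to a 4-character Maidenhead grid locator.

Add 180° to longitude and 90° to latitude: 334.98, 162.26.
Field: lon ⌊334.98/20⌋ = 16 → Q; lat ⌊162.26/10⌋ = 16 → Q.
Square: lon ⌊14.98/2⌋ = 7; lat ⌊2.26/1⌋ = 2.

QQ72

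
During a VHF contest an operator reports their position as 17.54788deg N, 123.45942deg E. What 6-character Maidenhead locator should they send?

PK17rn

Offset from 180°W / 90°S: lon 303.4594°, lat 107.5479°.
Field: 303.4594/20 → 15 → P, 107.5479/10 → 10 → K; chars PK.
Square: 3.4594/2 → 1, 7.5479/1 → 7; chars 17.
Subsquare: 1.4594/0.0833333 → 17 → r, 0.5479/0.0416667 → 13 → n; chars rn.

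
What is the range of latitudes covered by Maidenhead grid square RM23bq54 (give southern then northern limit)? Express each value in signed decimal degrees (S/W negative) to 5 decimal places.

Field R=17, M=12: +17·20° lon, +12·10° lat → SW at lon 160°, lat 30°.
Square 2, 3: +2·2° lon, +3·1° lat → SW at lon 164°, lat 33°.
Subsquare b=1, q=16: +1·0.0833333° lon, +16·0.0416667° lat → SW at lon 164.083°, lat 33.6667°.
Extended square 5, 4: +5·0.00833333° lon, +4·0.00416667° lat → SW at lon 164.125°, lat 33.6833°.
Cell spans 0.00833333° lon × 0.00416667° lat.
south 33.68333, north 33.68750.

33.68333, 33.68750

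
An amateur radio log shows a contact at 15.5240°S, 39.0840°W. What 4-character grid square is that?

HH04

Shift to the Maidenhead origin (180°W, 90°S): lon 140.92, lat 74.48.
Field: lon ⌊140.92/20⌋ = 7 → H; lat ⌊74.48/10⌋ = 7 → H.
Square: lon ⌊0.92/2⌋ = 0; lat ⌊4.48/1⌋ = 4.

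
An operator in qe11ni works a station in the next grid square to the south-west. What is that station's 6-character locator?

Longitude subsquare n = 13; −1 → 12 = m.
Latitude subsquare i = 8; −1 → 7 = h.

QE11mh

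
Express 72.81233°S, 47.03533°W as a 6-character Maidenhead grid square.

Offset from 180°W / 90°S: lon 132.9647°, lat 17.1877°.
Field: lon ⌊132.9647/20⌋ = 6 → G; lat ⌊17.1877/10⌋ = 1 → B.
Square: lon ⌊12.9647/2⌋ = 6; lat ⌊7.1877/1⌋ = 7.
Subsquare: lon ⌊0.9647/0.0833333⌋ = 11 → l; lat ⌊0.1877/0.0416667⌋ = 4 → e.

GB67le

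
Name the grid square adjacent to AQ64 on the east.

AQ74

Longitude square 6; +1 → 7.
The latitude characters are unchanged.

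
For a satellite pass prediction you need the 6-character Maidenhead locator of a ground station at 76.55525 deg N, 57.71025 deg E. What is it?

Offset from 180°W / 90°S: lon 237.7103°, lat 166.5553°.
Field: lon ⌊237.7103/20⌋ = 11 → L; lat ⌊166.5553/10⌋ = 16 → Q.
Square: lon ⌊17.7103/2⌋ = 8; lat ⌊6.5553/1⌋ = 6.
Subsquare: lon ⌊1.7103/0.0833333⌋ = 20 → u; lat ⌊0.5553/0.0416667⌋ = 13 → n.

LQ86un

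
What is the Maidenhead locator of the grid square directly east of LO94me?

LO94ne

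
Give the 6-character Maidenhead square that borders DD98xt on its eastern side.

ED08at

Longitude subsquare x = 23; +1 → 24, wraps to 0 = a, carry into square.
Longitude square 9; +1 → 10, wraps to 0, carry into field.
Longitude field D = 3; +1 → 4 = E.
The latitude characters are unchanged.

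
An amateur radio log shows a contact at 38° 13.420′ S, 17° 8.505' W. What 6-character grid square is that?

IF11ks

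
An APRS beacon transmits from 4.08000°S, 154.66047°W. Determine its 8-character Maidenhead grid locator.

BI25qw00

Offset from 180°W / 90°S: lon 25.33953°, lat 85.92000°.
Field: lon ⌊25.33953/20⌋ = 1 → B; lat ⌊85.92000/10⌋ = 8 → I.
Square: lon ⌊5.33953/2⌋ = 2; lat ⌊5.92000/1⌋ = 5.
Subsquare: lon ⌊1.33953/0.0833333⌋ = 16 → q; lat ⌊0.92000/0.0416667⌋ = 22 → w.
Extended square: lon ⌊0.00620/0.00833333⌋ = 0; lat ⌊0.00333/0.00416667⌋ = 0.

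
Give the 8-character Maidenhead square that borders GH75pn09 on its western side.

GH75on99

Longitude extended square 0; −1 → -1, wraps to 9, carry into subsquare.
Longitude subsquare p = 15; −1 → 14 = o.
The latitude characters are unchanged.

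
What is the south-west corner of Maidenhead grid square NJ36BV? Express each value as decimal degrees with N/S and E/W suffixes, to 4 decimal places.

Field N=13, J=9: +13·20° lon, +9·10° lat → SW at lon 80°, lat 0°.
Square 3, 6: +3·2° lon, +6·1° lat → SW at lon 86°, lat 6°.
Subsquare b=1, v=21: +1·0.0833333° lon, +21·0.0416667° lat → SW at lon 86.0833°, lat 6.875°.
latitude 6.8750° N, longitude 86.0833° E.

6.8750° N, 86.0833° E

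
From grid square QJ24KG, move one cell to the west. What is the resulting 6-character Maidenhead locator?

Longitude subsquare k = 10; −1 → 9 = j.
The latitude characters are unchanged.

QJ24jg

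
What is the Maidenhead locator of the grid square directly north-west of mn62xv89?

Longitude extended square 8; −1 → 7.
Latitude extended square 9; +1 → 10, wraps to 0, carry into subsquare.
Latitude subsquare v = 21; +1 → 22 = w.

MN62xw70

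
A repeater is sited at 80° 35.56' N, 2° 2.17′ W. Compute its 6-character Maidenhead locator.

IR80xo

Shift to the Maidenhead origin (180°W, 90°S): lon 177.9638, lat 170.5927.
Field (20°×10°, letters A–R): lon ⌊177.9638/20⌋ = 8 → I; lat ⌊170.5927/10⌋ = 17 → R.
Square (2°×1°, digits 0–9): lon ⌊17.9638/2⌋ = 8; lat ⌊0.5927/1⌋ = 0.
Subsquare (5′×2.5′, letters a–x): lon ⌊1.9638/0.0833333⌋ = 23 → x; lat ⌊0.5927/0.0416667⌋ = 14 → o.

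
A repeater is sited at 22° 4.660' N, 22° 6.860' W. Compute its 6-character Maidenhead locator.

HL82wb

Add 180° to longitude and 90° to latitude: 157.8857, 112.0777.
Field: 157.8857/20 → 7 → H, 112.0777/10 → 11 → L; chars HL.
Square: 17.8857/2 → 8, 2.0777/1 → 2; chars 82.
Subsquare: 1.8857/0.0833333 → 22 → w, 0.0777/0.0416667 → 1 → b; chars wb.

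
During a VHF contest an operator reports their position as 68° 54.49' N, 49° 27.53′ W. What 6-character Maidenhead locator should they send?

GP58gv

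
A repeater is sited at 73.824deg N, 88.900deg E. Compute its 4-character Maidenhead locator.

NQ43

Shift to the Maidenhead origin (180°W, 90°S): lon 268.90, lat 163.82.
Field: 268.90/20 → 13 → N, 163.82/10 → 16 → Q; chars NQ.
Square: 8.90/2 → 4, 3.82/1 → 3; chars 43.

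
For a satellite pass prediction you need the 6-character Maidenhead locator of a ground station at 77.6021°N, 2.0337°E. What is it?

JQ17ao

Offset from 180°W / 90°S: lon 182.0337°, lat 167.6021°.
Field: 182.0337/20 → 9 → J, 167.6021/10 → 16 → Q; chars JQ.
Square: 2.0337/2 → 1, 7.6021/1 → 7; chars 17.
Subsquare: 0.0337/0.0833333 → 0 → a, 0.6021/0.0416667 → 14 → o; chars ao.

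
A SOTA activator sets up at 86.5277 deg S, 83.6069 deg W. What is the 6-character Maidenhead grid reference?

EA83el

Add 180° to longitude and 90° to latitude: 96.3931, 3.4723.
Field: lon ⌊96.3931/20⌋ = 4 → E; lat ⌊3.4723/10⌋ = 0 → A.
Square: lon ⌊16.3931/2⌋ = 8; lat ⌊3.4723/1⌋ = 3.
Subsquare: lon ⌊0.3931/0.0833333⌋ = 4 → e; lat ⌊0.4723/0.0416667⌋ = 11 → l.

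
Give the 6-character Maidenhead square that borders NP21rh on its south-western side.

NP21qg

Longitude subsquare r = 17; −1 → 16 = q.
Latitude subsquare h = 7; −1 → 6 = g.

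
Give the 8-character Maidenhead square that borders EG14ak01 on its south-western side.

EG04xk90

Longitude extended square 0; −1 → -1, wraps to 9, carry into subsquare.
Longitude subsquare a = 0; −1 → -1, wraps to 23 = x, carry into square.
Longitude square 1; −1 → 0.
Latitude extended square 1; −1 → 0.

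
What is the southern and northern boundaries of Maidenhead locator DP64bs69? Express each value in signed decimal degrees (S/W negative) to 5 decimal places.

64.78750, 64.79167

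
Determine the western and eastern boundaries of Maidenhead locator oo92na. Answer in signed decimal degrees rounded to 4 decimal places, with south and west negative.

Field O=14, O=14: +14·20° lon, +14·10° lat → SW at lon 100°, lat 50°.
Square 9, 2: +9·2° lon, +2·1° lat → SW at lon 118°, lat 52°.
Subsquare n=13, a=0: +13·0.0833333° lon, +0·0.0416667° lat → SW at lon 119.083°, lat 52°.
Cell spans 0.0833333° lon × 0.0416667° lat.
west 119.0833, east 119.1667.

119.0833, 119.1667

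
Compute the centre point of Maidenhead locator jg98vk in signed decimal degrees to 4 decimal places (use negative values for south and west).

Field J=9, G=6: +9·20° lon, +6·10° lat → SW at lon 0°, lat -30°.
Square 9, 8: +9·2° lon, +8·1° lat → SW at lon 18°, lat -22°.
Subsquare v=21, k=10: +21·0.0833333° lon, +10·0.0416667° lat → SW at lon 19.75°, lat -21.5833°.
Cell spans 0.0833333° lon × 0.0416667° lat. Centre is SW corner plus half of each.
latitude -21.5625, longitude 19.7917.

-21.5625, 19.7917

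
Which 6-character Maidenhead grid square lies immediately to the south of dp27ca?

DP26cx

Latitude subsquare a = 0; −1 → -1, wraps to 23 = x, carry into square.
Latitude square 7; −1 → 6.
The longitude characters are unchanged.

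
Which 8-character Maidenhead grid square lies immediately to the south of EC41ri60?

EC41rh69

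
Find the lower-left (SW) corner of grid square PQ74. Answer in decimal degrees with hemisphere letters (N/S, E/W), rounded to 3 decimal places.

74.000° N, 134.000° E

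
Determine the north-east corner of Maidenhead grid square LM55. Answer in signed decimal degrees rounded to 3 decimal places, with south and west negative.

Field L=11, M=12: +11·20° lon, +12·10° lat → SW at lon 40°, lat 30°.
Square 5, 5: +5·2° lon, +5·1° lat → SW at lon 50°, lat 35°.
Cell spans 2° lon × 1° lat. NE corner is SW corner plus one full cell.
latitude 36.000, longitude 52.000.

36.000, 52.000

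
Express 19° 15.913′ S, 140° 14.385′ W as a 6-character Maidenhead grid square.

Add 180° to longitude and 90° to latitude: 39.7603, 70.7348.
Field: 39.7603/20 → 1 → B, 70.7348/10 → 7 → H; chars BH.
Square: 19.7603/2 → 9, 0.7348/1 → 0; chars 90.
Subsquare: 1.7603/0.0833333 → 21 → v, 0.7348/0.0416667 → 17 → r; chars vr.

BH90vr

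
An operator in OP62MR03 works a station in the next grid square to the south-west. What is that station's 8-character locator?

Longitude extended square 0; −1 → -1, wraps to 9, carry into subsquare.
Longitude subsquare m = 12; −1 → 11 = l.
Latitude extended square 3; −1 → 2.

OP62lr92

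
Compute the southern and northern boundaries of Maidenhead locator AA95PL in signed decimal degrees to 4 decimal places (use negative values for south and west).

Field A=0, A=0: +0·20° lon, +0·10° lat → SW at lon -180°, lat -90°.
Square 9, 5: +9·2° lon, +5·1° lat → SW at lon -162°, lat -85°.
Subsquare p=15, l=11: +15·0.0833333° lon, +11·0.0416667° lat → SW at lon -160.75°, lat -84.5417°.
Cell spans 0.0833333° lon × 0.0416667° lat.
south -84.5417, north -84.5000.

-84.5417, -84.5000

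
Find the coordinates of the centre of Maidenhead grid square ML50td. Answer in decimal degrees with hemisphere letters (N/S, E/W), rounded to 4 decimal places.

20.1458° N, 71.6250° E

Field M=12, L=11: +12·20° lon, +11·10° lat → SW at lon 60°, lat 20°.
Square 5, 0: +5·2° lon, +0·1° lat → SW at lon 70°, lat 20°.
Subsquare t=19, d=3: +19·0.0833333° lon, +3·0.0416667° lat → SW at lon 71.5833°, lat 20.125°.
Cell spans 0.0833333° lon × 0.0416667° lat. Centre is SW corner plus half of each.
latitude 20.1458° N, longitude 71.6250° E.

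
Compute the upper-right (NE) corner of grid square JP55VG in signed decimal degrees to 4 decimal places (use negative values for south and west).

65.2917, 11.8333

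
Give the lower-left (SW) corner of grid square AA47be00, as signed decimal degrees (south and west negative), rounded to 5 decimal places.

Field A=0, A=0: +0·20° lon, +0·10° lat → SW at lon -180°, lat -90°.
Square 4, 7: +4·2° lon, +7·1° lat → SW at lon -172°, lat -83°.
Subsquare b=1, e=4: +1·0.0833333° lon, +4·0.0416667° lat → SW at lon -171.917°, lat -82.8333°.
Extended square 0, 0: +0·0.00833333° lon, +0·0.00416667° lat → SW at lon -171.917°, lat -82.8333°.
latitude -82.83333, longitude -171.91667.

-82.83333, -171.91667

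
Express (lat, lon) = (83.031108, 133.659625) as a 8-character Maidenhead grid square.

Shift to the Maidenhead origin (180°W, 90°S): lon 313.65963, lat 173.03111.
Field (20°×10°, letters A–R): 313.65963/20 → 15 → P, 173.03111/10 → 17 → R; chars PR.
Square (2°×1°, digits 0–9): 13.65963/2 → 6, 3.03111/1 → 3; chars 63.
Subsquare (5′×2.5′, letters a–x): 1.65963/0.0833333 → 19 → t, 0.03111/0.0416667 → 0 → a; chars ta.
Extended square (30″×15″, digits 0–9): 0.07629/0.00833333 → 9, 0.03111/0.00416667 → 7; chars 97.

PR63ta97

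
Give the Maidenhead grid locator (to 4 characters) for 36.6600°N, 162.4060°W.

Offset from 180°W / 90°S: lon 17.59°, lat 126.66°.
Field (20°×10°, letters A–R): lon ⌊17.59/20⌋ = 0 → A; lat ⌊126.66/10⌋ = 12 → M.
Square (2°×1°, digits 0–9): lon ⌊17.59/2⌋ = 8; lat ⌊6.66/1⌋ = 6.

AM86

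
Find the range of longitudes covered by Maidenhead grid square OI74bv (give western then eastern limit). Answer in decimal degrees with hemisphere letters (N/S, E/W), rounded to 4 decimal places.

Field O=14, I=8: +14·20° lon, +8·10° lat → SW at lon 100°, lat -10°.
Square 7, 4: +7·2° lon, +4·1° lat → SW at lon 114°, lat -6°.
Subsquare b=1, v=21: +1·0.0833333° lon, +21·0.0416667° lat → SW at lon 114.083°, lat -5.125°.
Cell spans 0.0833333° lon × 0.0416667° lat.
west 114.0833° E, east 114.1667° E.

114.0833° E, 114.1667° E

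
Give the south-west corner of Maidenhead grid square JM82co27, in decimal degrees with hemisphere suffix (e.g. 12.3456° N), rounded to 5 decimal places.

Field J=9, M=12: +9·20° lon, +12·10° lat → SW at lon 0°, lat 30°.
Square 8, 2: +8·2° lon, +2·1° lat → SW at lon 16°, lat 32°.
Subsquare c=2, o=14: +2·0.0833333° lon, +14·0.0416667° lat → SW at lon 16.1667°, lat 32.5833°.
Extended square 2, 7: +2·0.00833333° lon, +7·0.00416667° lat → SW at lon 16.1833°, lat 32.6125°.
latitude 32.61250° N, longitude 16.18333° E.

32.61250° N, 16.18333° E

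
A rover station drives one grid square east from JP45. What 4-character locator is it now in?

Longitude square 4; +1 → 5.
The latitude characters are unchanged.

JP55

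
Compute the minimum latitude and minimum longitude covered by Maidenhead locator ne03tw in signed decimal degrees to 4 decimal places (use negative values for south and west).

-46.0833, 81.5833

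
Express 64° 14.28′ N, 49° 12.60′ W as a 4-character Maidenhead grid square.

GP54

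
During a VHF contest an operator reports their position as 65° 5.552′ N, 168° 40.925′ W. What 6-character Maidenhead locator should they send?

AP55pc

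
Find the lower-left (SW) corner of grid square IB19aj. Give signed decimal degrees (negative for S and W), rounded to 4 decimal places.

Field I=8, B=1: +8·20° lon, +1·10° lat → SW at lon -20°, lat -80°.
Square 1, 9: +1·2° lon, +9·1° lat → SW at lon -18°, lat -71°.
Subsquare a=0, j=9: +0·0.0833333° lon, +9·0.0416667° lat → SW at lon -18°, lat -70.625°.
latitude -70.6250, longitude -18.0000.

-70.6250, -18.0000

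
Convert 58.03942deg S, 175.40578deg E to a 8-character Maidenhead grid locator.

RD71qx80

Add 180° to longitude and 90° to latitude: 355.40578, 31.96058.
Field: lon ⌊355.40578/20⌋ = 17 → R; lat ⌊31.96058/10⌋ = 3 → D.
Square: lon ⌊15.40578/2⌋ = 7; lat ⌊1.96058/1⌋ = 1.
Subsquare: lon ⌊1.40578/0.0833333⌋ = 16 → q; lat ⌊0.96058/0.0416667⌋ = 23 → x.
Extended square: lon ⌊0.07245/0.00833333⌋ = 8; lat ⌊0.00225/0.00416667⌋ = 0.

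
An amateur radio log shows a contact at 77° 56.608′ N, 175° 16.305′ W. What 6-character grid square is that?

Add 180° to longitude and 90° to latitude: 4.7283, 167.9435.
Field: 4.7283/20 → 0 → A, 167.9435/10 → 16 → Q; chars AQ.
Square: 4.7283/2 → 2, 7.9435/1 → 7; chars 27.
Subsquare: 0.7283/0.0833333 → 8 → i, 0.9435/0.0416667 → 22 → w; chars iw.

AQ27iw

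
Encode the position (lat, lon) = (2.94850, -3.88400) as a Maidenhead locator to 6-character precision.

IJ82bw

Shift to the Maidenhead origin (180°W, 90°S): lon 176.1160, lat 92.9485.
Field: lon ⌊176.1160/20⌋ = 8 → I; lat ⌊92.9485/10⌋ = 9 → J.
Square: lon ⌊16.1160/2⌋ = 8; lat ⌊2.9485/1⌋ = 2.
Subsquare: lon ⌊0.1160/0.0833333⌋ = 1 → b; lat ⌊0.9485/0.0416667⌋ = 22 → w.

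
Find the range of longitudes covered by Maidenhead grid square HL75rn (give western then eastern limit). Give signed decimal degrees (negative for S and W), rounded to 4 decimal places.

Field H=7, L=11: +7·20° lon, +11·10° lat → SW at lon -40°, lat 20°.
Square 7, 5: +7·2° lon, +5·1° lat → SW at lon -26°, lat 25°.
Subsquare r=17, n=13: +17·0.0833333° lon, +13·0.0416667° lat → SW at lon -24.5833°, lat 25.5417°.
Cell spans 0.0833333° lon × 0.0416667° lat.
west -24.5833, east -24.5000.

-24.5833, -24.5000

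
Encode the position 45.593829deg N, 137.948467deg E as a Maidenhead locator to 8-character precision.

PN85xo32

Offset from 180°W / 90°S: lon 317.94847°, lat 135.59383°.
Field (20°×10°, letters A–R): lon ⌊317.94847/20⌋ = 15 → P; lat ⌊135.59383/10⌋ = 13 → N.
Square (2°×1°, digits 0–9): lon ⌊17.94847/2⌋ = 8; lat ⌊5.59383/1⌋ = 5.
Subsquare (5′×2.5′, letters a–x): lon ⌊1.94847/0.0833333⌋ = 23 → x; lat ⌊0.59383/0.0416667⌋ = 14 → o.
Extended square (30″×15″, digits 0–9): lon ⌊0.03180/0.00833333⌋ = 3; lat ⌊0.01050/0.00416667⌋ = 2.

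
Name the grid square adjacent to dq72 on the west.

DQ62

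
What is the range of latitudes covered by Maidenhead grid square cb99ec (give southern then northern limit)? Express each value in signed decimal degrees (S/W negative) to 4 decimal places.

-70.9167, -70.8750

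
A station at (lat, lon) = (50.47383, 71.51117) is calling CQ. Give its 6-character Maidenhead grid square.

MO50sl

Add 180° to longitude and 90° to latitude: 251.5112, 140.4738.
Field: 251.5112/20 → 12 → M, 140.4738/10 → 14 → O; chars MO.
Square: 11.5112/2 → 5, 0.4738/1 → 0; chars 50.
Subsquare: 1.5112/0.0833333 → 18 → s, 0.4738/0.0416667 → 11 → l; chars sl.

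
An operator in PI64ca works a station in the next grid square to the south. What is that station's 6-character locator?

Latitude subsquare a = 0; −1 → -1, wraps to 23 = x, carry into square.
Latitude square 4; −1 → 3.
The longitude characters are unchanged.

PI63cx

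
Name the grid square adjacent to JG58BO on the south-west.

Longitude subsquare b = 1; −1 → 0 = a.
Latitude subsquare o = 14; −1 → 13 = n.

JG58an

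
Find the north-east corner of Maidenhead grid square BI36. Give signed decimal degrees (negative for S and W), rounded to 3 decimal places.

-3.000, -152.000

Field B=1, I=8: +1·20° lon, +8·10° lat → SW at lon -160°, lat -10°.
Square 3, 6: +3·2° lon, +6·1° lat → SW at lon -154°, lat -4°.
Cell spans 2° lon × 1° lat. NE corner is SW corner plus one full cell.
latitude -3.000, longitude -152.000.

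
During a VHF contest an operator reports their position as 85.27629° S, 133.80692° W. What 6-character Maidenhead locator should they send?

CA34cr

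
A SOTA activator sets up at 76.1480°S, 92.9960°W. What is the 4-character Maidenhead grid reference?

Offset from 180°W / 90°S: lon 87.00°, lat 13.85°.
Field: 87.00/20 → 4 → E, 13.85/10 → 1 → B; chars EB.
Square: 7.00/2 → 3, 3.85/1 → 3; chars 33.

EB33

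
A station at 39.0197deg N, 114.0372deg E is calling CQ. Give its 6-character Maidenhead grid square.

Offset from 180°W / 90°S: lon 294.0372°, lat 129.0197°.
Field: lon ⌊294.0372/20⌋ = 14 → O; lat ⌊129.0197/10⌋ = 12 → M.
Square: lon ⌊14.0372/2⌋ = 7; lat ⌊9.0197/1⌋ = 9.
Subsquare: lon ⌊0.0372/0.0833333⌋ = 0 → a; lat ⌊0.0197/0.0416667⌋ = 0 → a.

OM79aa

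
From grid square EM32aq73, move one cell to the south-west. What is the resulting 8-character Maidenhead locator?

EM32aq62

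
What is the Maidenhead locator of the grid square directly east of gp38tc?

GP38uc

Longitude subsquare t = 19; +1 → 20 = u.
The latitude characters are unchanged.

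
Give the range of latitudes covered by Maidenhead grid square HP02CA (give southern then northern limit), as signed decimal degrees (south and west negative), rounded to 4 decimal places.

62.0000, 62.0417

Field H=7, P=15: +7·20° lon, +15·10° lat → SW at lon -40°, lat 60°.
Square 0, 2: +0·2° lon, +2·1° lat → SW at lon -40°, lat 62°.
Subsquare c=2, a=0: +2·0.0833333° lon, +0·0.0416667° lat → SW at lon -39.8333°, lat 62°.
Cell spans 0.0833333° lon × 0.0416667° lat.
south 62.0000, north 62.0417.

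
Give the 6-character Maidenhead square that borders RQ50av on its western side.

RQ40xv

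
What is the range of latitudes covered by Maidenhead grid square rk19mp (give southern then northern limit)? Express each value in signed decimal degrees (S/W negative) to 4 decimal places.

19.6250, 19.6667

Field R=17, K=10: +17·20° lon, +10·10° lat → SW at lon 160°, lat 10°.
Square 1, 9: +1·2° lon, +9·1° lat → SW at lon 162°, lat 19°.
Subsquare m=12, p=15: +12·0.0833333° lon, +15·0.0416667° lat → SW at lon 163°, lat 19.625°.
Cell spans 0.0833333° lon × 0.0416667° lat.
south 19.6250, north 19.6667.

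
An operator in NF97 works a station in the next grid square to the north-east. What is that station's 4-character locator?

OF08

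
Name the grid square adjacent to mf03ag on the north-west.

Longitude subsquare a = 0; −1 → -1, wraps to 23 = x, carry into square.
Longitude square 0; −1 → -1, wraps to 9, carry into field.
Longitude field M = 12; −1 → 11 = L.
Latitude subsquare g = 6; +1 → 7 = h.

LF93xh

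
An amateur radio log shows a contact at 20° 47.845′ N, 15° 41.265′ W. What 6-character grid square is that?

IL20dt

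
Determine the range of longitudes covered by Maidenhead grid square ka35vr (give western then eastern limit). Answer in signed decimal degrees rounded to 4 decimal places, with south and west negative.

27.7500, 27.8333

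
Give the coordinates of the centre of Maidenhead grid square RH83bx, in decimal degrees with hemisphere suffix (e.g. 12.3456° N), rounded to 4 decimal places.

Field R=17, H=7: +17·20° lon, +7·10° lat → SW at lon 160°, lat -20°.
Square 8, 3: +8·2° lon, +3·1° lat → SW at lon 176°, lat -17°.
Subsquare b=1, x=23: +1·0.0833333° lon, +23·0.0416667° lat → SW at lon 176.083°, lat -16.0417°.
Cell spans 0.0833333° lon × 0.0416667° lat. Centre is SW corner plus half of each.
latitude 16.0208° S, longitude 176.1250° E.

16.0208° S, 176.1250° E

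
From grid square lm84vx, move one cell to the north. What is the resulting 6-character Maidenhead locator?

Latitude subsquare x = 23; +1 → 24, wraps to 0 = a, carry into square.
Latitude square 4; +1 → 5.
The longitude characters are unchanged.

LM85va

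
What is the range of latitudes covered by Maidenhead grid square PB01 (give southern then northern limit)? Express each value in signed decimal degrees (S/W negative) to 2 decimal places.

-79.00, -78.00

Field P=15, B=1: +15·20° lon, +1·10° lat → SW at lon 120°, lat -80°.
Square 0, 1: +0·2° lon, +1·1° lat → SW at lon 120°, lat -79°.
Cell spans 2° lon × 1° lat.
south -79.00, north -78.00.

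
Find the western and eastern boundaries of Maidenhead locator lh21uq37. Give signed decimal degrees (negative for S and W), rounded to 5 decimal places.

45.69167, 45.70000

Field L=11, H=7: +11·20° lon, +7·10° lat → SW at lon 40°, lat -20°.
Square 2, 1: +2·2° lon, +1·1° lat → SW at lon 44°, lat -19°.
Subsquare u=20, q=16: +20·0.0833333° lon, +16·0.0416667° lat → SW at lon 45.6667°, lat -18.3333°.
Extended square 3, 7: +3·0.00833333° lon, +7·0.00416667° lat → SW at lon 45.6917°, lat -18.3042°.
Cell spans 0.00833333° lon × 0.00416667° lat.
west 45.69167, east 45.70000.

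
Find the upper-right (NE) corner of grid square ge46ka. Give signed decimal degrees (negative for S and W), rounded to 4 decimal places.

-43.9583, -51.0833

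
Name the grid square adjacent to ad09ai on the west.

Longitude subsquare a = 0; −1 → -1, wraps to 23 = x, carry into square.
Longitude square 0; −1 → -1, wraps to 9, carry into field.
Longitude field A = 0; −1 → -1, wraps to 17 = R, wrapping around the antimeridian.
The latitude characters are unchanged.

RD99xi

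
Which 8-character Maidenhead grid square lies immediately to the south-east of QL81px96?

QL81qx05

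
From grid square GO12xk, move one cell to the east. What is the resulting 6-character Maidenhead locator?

Longitude subsquare x = 23; +1 → 24, wraps to 0 = a, carry into square.
Longitude square 1; +1 → 2.
The latitude characters are unchanged.

GO22ak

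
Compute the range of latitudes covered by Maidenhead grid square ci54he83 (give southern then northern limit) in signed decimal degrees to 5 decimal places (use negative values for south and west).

-5.82083, -5.81667

Field C=2, I=8: +2·20° lon, +8·10° lat → SW at lon -140°, lat -10°.
Square 5, 4: +5·2° lon, +4·1° lat → SW at lon -130°, lat -6°.
Subsquare h=7, e=4: +7·0.0833333° lon, +4·0.0416667° lat → SW at lon -129.417°, lat -5.83333°.
Extended square 8, 3: +8·0.00833333° lon, +3·0.00416667° lat → SW at lon -129.35°, lat -5.82083°.
Cell spans 0.00833333° lon × 0.00416667° lat.
south -5.82083, north -5.81667.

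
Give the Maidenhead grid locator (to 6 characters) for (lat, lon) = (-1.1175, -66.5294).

FI68rv

Offset from 180°W / 90°S: lon 113.4706°, lat 88.8825°.
Field (20°×10°, letters A–R): 113.4706/20 → 5 → F, 88.8825/10 → 8 → I; chars FI.
Square (2°×1°, digits 0–9): 13.4706/2 → 6, 8.8825/1 → 8; chars 68.
Subsquare (5′×2.5′, letters a–x): 1.4706/0.0833333 → 17 → r, 0.8825/0.0416667 → 21 → v; chars rv.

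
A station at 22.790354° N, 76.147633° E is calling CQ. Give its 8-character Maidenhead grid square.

Offset from 180°W / 90°S: lon 256.14763°, lat 112.79035°.
Field (20°×10°, letters A–R): lon ⌊256.14763/20⌋ = 12 → M; lat ⌊112.79035/10⌋ = 11 → L.
Square (2°×1°, digits 0–9): lon ⌊16.14763/2⌋ = 8; lat ⌊2.79035/1⌋ = 2.
Subsquare (5′×2.5′, letters a–x): lon ⌊0.14763/0.0833333⌋ = 1 → b; lat ⌊0.79035/0.0416667⌋ = 18 → s.
Extended square (30″×15″, digits 0–9): lon ⌊0.06430/0.00833333⌋ = 7; lat ⌊0.04035/0.00416667⌋ = 9.

ML82bs79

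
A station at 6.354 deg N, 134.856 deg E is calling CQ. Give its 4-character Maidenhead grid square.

PJ76

Add 180° to longitude and 90° to latitude: 314.86, 96.35.
Field (20°×10°, letters A–R): 314.86/20 → 15 → P, 96.35/10 → 9 → J; chars PJ.
Square (2°×1°, digits 0–9): 14.86/2 → 7, 6.35/1 → 6; chars 76.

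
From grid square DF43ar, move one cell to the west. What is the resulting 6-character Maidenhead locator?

DF33xr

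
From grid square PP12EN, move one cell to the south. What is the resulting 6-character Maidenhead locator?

Latitude subsquare n = 13; −1 → 12 = m.
The longitude characters are unchanged.

PP12em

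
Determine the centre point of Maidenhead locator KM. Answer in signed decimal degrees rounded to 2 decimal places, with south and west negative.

35.00, 30.00

Field K=10, M=12: +10·20° lon, +12·10° lat → SW at lon 20°, lat 30°.
Cell spans 20° lon × 10° lat. Centre is SW corner plus half of each.
latitude 35.00, longitude 30.00.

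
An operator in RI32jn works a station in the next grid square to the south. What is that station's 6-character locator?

RI32jm

Latitude subsquare n = 13; −1 → 12 = m.
The longitude characters are unchanged.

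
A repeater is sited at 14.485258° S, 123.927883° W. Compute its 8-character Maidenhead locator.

Offset from 180°W / 90°S: lon 56.07212°, lat 75.51474°.
Field: 56.07212/20 → 2 → C, 75.51474/10 → 7 → H; chars CH.
Square: 16.07212/2 → 8, 5.51474/1 → 5; chars 85.
Subsquare: 0.07212/0.0833333 → 0 → a, 0.51474/0.0416667 → 12 → m; chars am.
Extended square: 0.07212/0.00833333 → 8, 0.01474/0.00416667 → 3; chars 83.

CH85am83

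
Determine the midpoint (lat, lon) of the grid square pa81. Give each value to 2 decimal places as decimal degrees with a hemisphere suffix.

88.50° S, 137.00° E

Field P=15, A=0: +15·20° lon, +0·10° lat → SW at lon 120°, lat -90°.
Square 8, 1: +8·2° lon, +1·1° lat → SW at lon 136°, lat -89°.
Cell spans 2° lon × 1° lat. Centre is SW corner plus half of each.
latitude 88.50° S, longitude 137.00° E.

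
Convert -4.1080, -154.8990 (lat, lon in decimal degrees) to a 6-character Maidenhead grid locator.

BI25nv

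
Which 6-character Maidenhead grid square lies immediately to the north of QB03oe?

Latitude subsquare e = 4; +1 → 5 = f.
The longitude characters are unchanged.

QB03of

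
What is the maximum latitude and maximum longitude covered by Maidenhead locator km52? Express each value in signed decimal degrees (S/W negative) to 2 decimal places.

33.00, 32.00

Field K=10, M=12: +10·20° lon, +12·10° lat → SW at lon 20°, lat 30°.
Square 5, 2: +5·2° lon, +2·1° lat → SW at lon 30°, lat 32°.
Cell spans 2° lon × 1° lat. NE corner is SW corner plus one full cell.
latitude 33.00, longitude 32.00.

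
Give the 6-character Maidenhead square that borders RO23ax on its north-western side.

RO14xa

Longitude subsquare a = 0; −1 → -1, wraps to 23 = x, carry into square.
Longitude square 2; −1 → 1.
Latitude subsquare x = 23; +1 → 24, wraps to 0 = a, carry into square.
Latitude square 3; +1 → 4.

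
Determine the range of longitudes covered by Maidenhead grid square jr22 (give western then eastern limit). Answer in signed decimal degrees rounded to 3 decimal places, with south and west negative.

4.000, 6.000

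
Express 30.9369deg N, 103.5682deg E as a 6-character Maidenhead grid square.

OM10sw

Add 180° to longitude and 90° to latitude: 283.5682, 120.9369.
Field (20°×10°, letters A–R): 283.5682/20 → 14 → O, 120.9369/10 → 12 → M; chars OM.
Square (2°×1°, digits 0–9): 3.5682/2 → 1, 0.9369/1 → 0; chars 10.
Subsquare (5′×2.5′, letters a–x): 1.5682/0.0833333 → 18 → s, 0.9369/0.0416667 → 22 → w; chars sw.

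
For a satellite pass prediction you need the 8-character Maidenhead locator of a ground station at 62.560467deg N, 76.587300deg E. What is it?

MP82hn04

Add 180° to longitude and 90° to latitude: 256.58730, 152.56047.
Field (20°×10°, letters A–R): 256.58730/20 → 12 → M, 152.56047/10 → 15 → P; chars MP.
Square (2°×1°, digits 0–9): 16.58730/2 → 8, 2.56047/1 → 2; chars 82.
Subsquare (5′×2.5′, letters a–x): 0.58730/0.0833333 → 7 → h, 0.56047/0.0416667 → 13 → n; chars hn.
Extended square (30″×15″, digits 0–9): 0.00397/0.00833333 → 0, 0.01880/0.00416667 → 4; chars 04.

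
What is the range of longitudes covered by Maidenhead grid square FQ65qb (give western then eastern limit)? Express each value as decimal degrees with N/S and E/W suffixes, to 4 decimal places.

66.6667° W, 66.5833° W

Field F=5, Q=16: +5·20° lon, +16·10° lat → SW at lon -80°, lat 70°.
Square 6, 5: +6·2° lon, +5·1° lat → SW at lon -68°, lat 75°.
Subsquare q=16, b=1: +16·0.0833333° lon, +1·0.0416667° lat → SW at lon -66.6667°, lat 75.0417°.
Cell spans 0.0833333° lon × 0.0416667° lat.
west 66.6667° W, east 66.5833° W.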